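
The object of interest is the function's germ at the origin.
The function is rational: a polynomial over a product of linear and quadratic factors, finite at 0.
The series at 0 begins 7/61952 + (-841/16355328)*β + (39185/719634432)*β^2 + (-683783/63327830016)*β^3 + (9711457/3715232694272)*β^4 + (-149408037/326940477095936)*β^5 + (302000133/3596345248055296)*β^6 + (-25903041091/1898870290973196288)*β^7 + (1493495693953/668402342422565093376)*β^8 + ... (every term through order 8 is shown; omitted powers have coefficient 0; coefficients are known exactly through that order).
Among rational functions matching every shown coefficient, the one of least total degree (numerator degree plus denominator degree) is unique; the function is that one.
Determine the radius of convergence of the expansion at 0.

No rational of total degree below 7 reproduces all 9 coefficients; solving the [2/5] Pade equations on them gives f(β) = (8*β**2/3 - 11*β/6 + 7)/((β - 11)**2*(β + 8)**3), whose expansion matches every shown term.
Denominator factor (β - 11)^2: pole of order 2 at 11, modulus 11.
Denominator factor (β + 8)^3: pole of order 3 at -8, modulus 8.
The radius of convergence is the smallest modulus among the singular points: 8.

The radius of convergence is 8.


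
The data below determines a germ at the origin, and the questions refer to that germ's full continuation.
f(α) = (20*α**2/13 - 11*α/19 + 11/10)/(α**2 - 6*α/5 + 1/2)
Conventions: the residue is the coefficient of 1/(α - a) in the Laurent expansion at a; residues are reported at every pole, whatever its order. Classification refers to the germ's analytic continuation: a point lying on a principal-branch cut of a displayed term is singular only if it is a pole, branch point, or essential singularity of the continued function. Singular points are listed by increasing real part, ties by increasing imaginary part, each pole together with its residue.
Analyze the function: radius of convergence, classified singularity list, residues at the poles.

Radius of convergence at 0: (1/2)*sqrt(2).
At (3/5) - ((1/10)*sqrt(14))*i: a pole of order 1; residue (313/494) + ((385/988)*sqrt(14))*i.
At (3/5) + ((1/10)*sqrt(14))*i: a pole of order 1; residue (313/494) - ((385/988)*sqrt(14))*i.

Denominator factor (α**2 - 6*α/5 + 1/2): discriminant -14/25, complex-conjugate roots (3/5) + ((1/10)*sqrt(14))*i and (3/5) - ((1/10)*sqrt(14))*i; poles of order 1, moduli (1/2)*sqrt(2) and (1/2)*sqrt(2).
The radius of convergence is the smallest modulus among the singular points: (1/2)*sqrt(2).
The factor α**2 - 6*α/5 + 1/2 splits as (α - a)(α - a') with a = (3/5) - ((1/10)*sqrt(14))*i, a' = (3/5) + ((1/10)*sqrt(14))*i. At the order-1 pole a set g(α) = (α - a)*f(α) = [20*α**2/13 - 11*α/19 + 11/10] / (α - a').
Simple pole: residue = g(a) at a = (3/5) - ((1/10)*sqrt(14))*i, which is (313/494) + ((385/988)*sqrt(14))*i.
The factor α**2 - 6*α/5 + 1/2 splits as (α - a)(α - a') with a = (3/5) + ((1/10)*sqrt(14))*i, a' = (3/5) - ((1/10)*sqrt(14))*i. At the order-1 pole a set g(α) = (α - a)*f(α) = [20*α**2/13 - 11*α/19 + 11/10] / (α - a').
Simple pole: residue = g(a) at a = (3/5) + ((1/10)*sqrt(14))*i, which is (313/494) - ((385/988)*sqrt(14))*i.
List the singular points by increasing real part (a conjugate pair: the negative imaginary part first).


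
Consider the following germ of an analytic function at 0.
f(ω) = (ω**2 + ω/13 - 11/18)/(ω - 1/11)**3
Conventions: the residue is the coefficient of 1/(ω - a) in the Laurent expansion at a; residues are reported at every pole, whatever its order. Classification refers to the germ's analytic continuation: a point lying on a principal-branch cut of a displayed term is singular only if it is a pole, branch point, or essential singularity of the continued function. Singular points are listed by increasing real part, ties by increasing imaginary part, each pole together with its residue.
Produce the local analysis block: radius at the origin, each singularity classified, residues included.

Denominator factor (ω - 1/11)^3: pole of order 3 at 1/11, modulus 1/11.
The radius of convergence is the smallest modulus among the singular points: 1/11.
At the order-3 pole 1/11 set g(ω) = (ω - (1/11))^3*f(ω) = ω**2 + ω/13 - 11/18.
Order-3 pole: residue = g''(a)/2; g''(1/11) = 2, so the residue is 1.

Radius of convergence at 0: 1/11.
At 1/11: a pole of order 3; residue 1.


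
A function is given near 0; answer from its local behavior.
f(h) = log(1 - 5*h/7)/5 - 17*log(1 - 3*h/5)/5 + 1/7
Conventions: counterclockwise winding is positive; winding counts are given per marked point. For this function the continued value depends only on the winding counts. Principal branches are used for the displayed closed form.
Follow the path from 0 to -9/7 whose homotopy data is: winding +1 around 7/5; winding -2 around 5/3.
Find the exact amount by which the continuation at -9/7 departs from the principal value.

Continued minus principal equals (14)*pi*i.

The rational part is single-valued and drops out of the difference; each branch term changes only by its own monodromy.
(-17/5)*log(1 - h/(5/3)): each positive loop around 5/3 adds 2*pi*i to the log, so winding -2 contributes (-17/5)*(-2)*2*pi*i = (68/5)*pi*i.
(1/5)*log(1 - h/(7/5)): each positive loop around 7/5 adds 2*pi*i to the log, so winding +1 contributes (1/5)*(1)*2*pi*i = (2/5)*pi*i.
Summing the contributions at h = -9/7 gives (14)*pi*i.


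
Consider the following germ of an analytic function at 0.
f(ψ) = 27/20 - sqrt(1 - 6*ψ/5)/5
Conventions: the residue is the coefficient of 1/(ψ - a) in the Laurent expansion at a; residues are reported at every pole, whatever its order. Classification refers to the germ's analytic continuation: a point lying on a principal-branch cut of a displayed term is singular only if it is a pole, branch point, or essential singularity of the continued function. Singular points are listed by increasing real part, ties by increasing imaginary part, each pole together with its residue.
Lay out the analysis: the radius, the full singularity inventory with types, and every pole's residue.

Radius of convergence at 0: 5/6.
At 5/6: an algebraic (square-root) branch point.

Branch term (-1/5)*sqrt(1 - ψ/(5/6)): its argument vanishes at ψ = 5/6, a square-root branch point, modulus 5/6.
The radius of convergence is the smallest modulus among the singular points: 5/6.


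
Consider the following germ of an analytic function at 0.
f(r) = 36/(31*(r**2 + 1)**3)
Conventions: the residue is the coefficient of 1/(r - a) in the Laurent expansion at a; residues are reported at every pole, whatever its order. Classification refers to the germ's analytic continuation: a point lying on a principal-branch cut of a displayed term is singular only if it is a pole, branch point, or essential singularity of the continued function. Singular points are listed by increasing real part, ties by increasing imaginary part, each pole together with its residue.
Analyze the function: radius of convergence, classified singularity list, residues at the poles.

Denominator factor (r**2 + 1)^3: discriminant -4, complex-conjugate roots (1)*i and -(1)*i; poles of order 3, moduli 1 and 1.
The radius of convergence is the smallest modulus among the singular points: 1.
The factor r**2 + 1 splits as (r - a)(r - a') with a = -(1)*i, a' = (1)*i. At the order-3 pole a set g(r) = (r - a)^3*f(r) = [36/31] / (r - a')^3.
Order-3 pole: residue = g''(a)/2; g''(-(1)*i) = (27/62)*i, so the residue is (27/124)*i.
The factor r**2 + 1 splits as (r - a)(r - a') with a = (1)*i, a' = -(1)*i. At the order-3 pole a set g(r) = (r - a)^3*f(r) = [36/31] / (r - a')^3.
Order-3 pole: residue = g''(a)/2; g''((1)*i) = -(27/62)*i, so the residue is -(27/124)*i.
List the singular points by increasing real part (a conjugate pair: the negative imaginary part first).

Radius of convergence at 0: 1.
At -(1)*i: a pole of order 3; residue (27/124)*i.
At (1)*i: a pole of order 3; residue -(27/124)*i.


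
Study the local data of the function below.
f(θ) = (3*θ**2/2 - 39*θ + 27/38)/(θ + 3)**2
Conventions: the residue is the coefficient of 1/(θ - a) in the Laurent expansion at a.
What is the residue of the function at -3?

At the order-2 pole -3 set g(θ) = (θ - (-3))^2*f(θ) = 3*θ**2/2 - 39*θ + 27/38.
Order-2 pole: residue = g'(a); g'(-3) = -48, so the residue is -48.

The residue is -48.


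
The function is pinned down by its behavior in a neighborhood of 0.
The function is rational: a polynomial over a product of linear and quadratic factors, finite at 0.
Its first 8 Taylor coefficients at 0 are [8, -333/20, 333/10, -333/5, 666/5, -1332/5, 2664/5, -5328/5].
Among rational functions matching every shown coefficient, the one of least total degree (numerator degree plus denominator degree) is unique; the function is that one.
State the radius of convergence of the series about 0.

No rational of total degree below 2 reproduces all 8 coefficients; solving the [1/1] Pade equations on them gives f(u) = (4 - 13*u/40)/(u + 1/2), whose expansion matches every shown term.
Denominator factor (u + 1/2): pole of order 1 at -1/2, modulus 1/2.
The radius of convergence is the smallest modulus among the singular points: 1/2.

The radius of convergence is 1/2.


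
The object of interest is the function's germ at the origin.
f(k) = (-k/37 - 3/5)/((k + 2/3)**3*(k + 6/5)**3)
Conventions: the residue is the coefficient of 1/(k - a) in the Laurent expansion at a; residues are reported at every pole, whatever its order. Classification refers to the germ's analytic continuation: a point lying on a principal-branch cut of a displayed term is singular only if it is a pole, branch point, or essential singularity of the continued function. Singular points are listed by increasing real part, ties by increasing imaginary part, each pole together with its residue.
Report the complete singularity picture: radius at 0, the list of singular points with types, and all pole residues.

Denominator factor (k + 2/3)^3: pole of order 3 at -2/3, modulus 2/3.
Denominator factor (k + 6/5)^3: pole of order 3 at -6/5, modulus 6/5.
The radius of convergence is the smallest modulus among the singular points: 2/3.
At the order-3 pole -6/5 set g(k) = (k - (-6/5))^3*f(k) = (-k/37 - 3/5)/(k + 2/3)**3.
Order-3 pole: residue = g''(a)/2; g''(-6/5) = 48448125/303104, so the residue is 48448125/606208.
At the order-3 pole -2/3 set g(k) = (k - (-2/3))^3*f(k) = (-k/37 - 3/5)/(k + 6/5)**3.
Order-3 pole: residue = g''(a)/2; g''(-2/3) = -48448125/303104, so the residue is -48448125/606208.
List the singular points by increasing real part (a conjugate pair: the negative imaginary part first).

Radius of convergence at 0: 2/3.
At -6/5: a pole of order 3; residue 48448125/606208.
At -2/3: a pole of order 3; residue -48448125/606208.


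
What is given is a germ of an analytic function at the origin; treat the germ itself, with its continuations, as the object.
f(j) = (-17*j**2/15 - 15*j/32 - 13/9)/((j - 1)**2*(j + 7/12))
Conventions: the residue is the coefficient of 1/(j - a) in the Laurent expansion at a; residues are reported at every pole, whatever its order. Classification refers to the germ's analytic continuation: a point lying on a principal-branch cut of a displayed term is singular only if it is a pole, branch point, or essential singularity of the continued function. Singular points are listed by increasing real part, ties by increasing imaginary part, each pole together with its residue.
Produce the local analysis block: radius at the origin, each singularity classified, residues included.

Radius of convergence at 0: 7/12.
At -7/12: a pole of order 1; residue -26899/43320.
At 1: a pole of order 2; residue -7399/14440.

Denominator factor (j + 7/12): pole of order 1 at -7/12, modulus 7/12.
Denominator factor (j - 1)^2: pole of order 2 at 1, modulus 1.
The radius of convergence is the smallest modulus among the singular points: 7/12.
At the order-1 pole -7/12 set g(j) = (j - (-7/12))*f(j) = (-17*j**2/15 - 15*j/32 - 13/9)/(j - 1)**2.
Simple pole: residue = g(a) at a = -7/12, which is -26899/43320.
At the order-2 pole 1 set g(j) = (j - (1))^2*f(j) = (-17*j**2/15 - 15*j/32 - 13/9)/(j + 7/12).
Order-2 pole: residue = g'(a); g'(1) = -7399/14440, so the residue is -7399/14440.
List the singular points by increasing real part (a conjugate pair: the negative imaginary part first).


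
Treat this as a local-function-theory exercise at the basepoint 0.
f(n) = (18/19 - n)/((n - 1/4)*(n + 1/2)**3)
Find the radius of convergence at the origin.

The radius of convergence is 1/4.

Denominator factor (n - 1/4): pole of order 1 at 1/4, modulus 1/4.
Denominator factor (n + 1/2)^3: pole of order 3 at -1/2, modulus 1/2.
The radius of convergence is the smallest modulus among the singular points: 1/4.


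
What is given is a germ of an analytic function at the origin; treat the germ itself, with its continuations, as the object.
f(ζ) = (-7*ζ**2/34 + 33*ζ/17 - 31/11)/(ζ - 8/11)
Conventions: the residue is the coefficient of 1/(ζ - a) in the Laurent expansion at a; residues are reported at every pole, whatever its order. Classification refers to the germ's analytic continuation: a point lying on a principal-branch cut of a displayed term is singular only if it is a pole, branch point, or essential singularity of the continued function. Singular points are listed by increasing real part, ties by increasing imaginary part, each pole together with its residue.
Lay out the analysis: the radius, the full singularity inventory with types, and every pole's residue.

Denominator factor (ζ - 8/11): pole of order 1 at 8/11, modulus 8/11.
The radius of convergence is the smallest modulus among the singular points: 8/11.
At the order-1 pole 8/11 set g(ζ) = (ζ - (8/11))*f(ζ) = -7*ζ**2/34 + 33*ζ/17 - 31/11.
Simple pole: residue = g(a) at a = 8/11, which is -3117/2057.

Radius of convergence at 0: 8/11.
At 8/11: a pole of order 1; residue -3117/2057.


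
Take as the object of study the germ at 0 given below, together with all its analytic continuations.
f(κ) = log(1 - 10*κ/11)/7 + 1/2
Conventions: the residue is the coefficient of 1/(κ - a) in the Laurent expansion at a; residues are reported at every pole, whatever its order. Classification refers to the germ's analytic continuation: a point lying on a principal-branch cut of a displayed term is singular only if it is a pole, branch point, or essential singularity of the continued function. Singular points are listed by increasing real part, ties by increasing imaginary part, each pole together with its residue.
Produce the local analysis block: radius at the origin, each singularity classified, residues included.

Branch term (1/7)*log(1 - κ/(11/10)): its argument vanishes at κ = 11/10, a logarithmic branch point, modulus 11/10.
The radius of convergence is the smallest modulus among the singular points: 11/10.

Radius of convergence at 0: 11/10.
At 11/10: a logarithmic branch point.


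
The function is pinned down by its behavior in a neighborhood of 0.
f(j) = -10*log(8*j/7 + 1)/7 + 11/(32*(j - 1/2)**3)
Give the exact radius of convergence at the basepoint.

Denominator factor (j - 1/2)^3: pole of order 3 at 1/2, modulus 1/2.
Branch term (-10/7)*log(1 - j/(-7/8)): its argument vanishes at j = -7/8, a logarithmic branch point, modulus 7/8.
The radius of convergence is the smallest modulus among the singular points: 1/2.

The radius of convergence is 1/2.


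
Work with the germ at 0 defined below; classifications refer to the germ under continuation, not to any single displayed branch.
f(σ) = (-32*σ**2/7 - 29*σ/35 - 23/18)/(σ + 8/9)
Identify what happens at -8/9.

The point is a pole of order 1.

The denominator factor σ + 8/9 vanishes at -8/9 and appears to the power 1; the numerator there equals -23549/5670, nonzero, and no other factor vanishes.
Hence a pole whose order is the multiplicity, 1.


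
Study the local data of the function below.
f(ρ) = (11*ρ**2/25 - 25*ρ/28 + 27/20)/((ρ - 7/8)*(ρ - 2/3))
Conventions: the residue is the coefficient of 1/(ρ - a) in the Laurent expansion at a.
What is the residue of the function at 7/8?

At the order-1 pole 7/8 set g(ρ) = (ρ - (7/8))*f(ρ) = (11*ρ**2/25 - 25*ρ/28 + 27/20)/(ρ - 2/3).
Simple pole: residue = g(a) at a = 7/8, which is 4347/1000.

The residue is 4347/1000.


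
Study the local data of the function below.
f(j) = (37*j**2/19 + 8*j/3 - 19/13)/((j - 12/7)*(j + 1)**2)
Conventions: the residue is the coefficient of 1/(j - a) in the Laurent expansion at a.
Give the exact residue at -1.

At the order-2 pole -1 set g(j) = (j - (-1))^2*f(j) = (37*j**2/19 + 8*j/3 - 19/13)/(j - 12/7).
Order-2 pole: residue = g'(a); g'(-1) = 66738/89167, so the residue is 66738/89167.

The residue is 66738/89167.


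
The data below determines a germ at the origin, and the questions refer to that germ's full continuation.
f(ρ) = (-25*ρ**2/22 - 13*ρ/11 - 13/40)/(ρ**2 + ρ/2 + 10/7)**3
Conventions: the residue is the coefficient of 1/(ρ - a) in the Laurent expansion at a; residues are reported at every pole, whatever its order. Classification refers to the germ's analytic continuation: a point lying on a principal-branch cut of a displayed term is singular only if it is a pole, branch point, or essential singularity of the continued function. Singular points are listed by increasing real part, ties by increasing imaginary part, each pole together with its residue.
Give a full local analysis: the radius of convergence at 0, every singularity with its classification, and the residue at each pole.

Radius of convergence at 0: (1/7)*sqrt(70).
At (-1/4) - ((3/28)*sqrt(119))*i: a pole of order 3; residue -((1316/270215)*sqrt(119))*i.
At (-1/4) + ((3/28)*sqrt(119))*i: a pole of order 3; residue ((1316/270215)*sqrt(119))*i.


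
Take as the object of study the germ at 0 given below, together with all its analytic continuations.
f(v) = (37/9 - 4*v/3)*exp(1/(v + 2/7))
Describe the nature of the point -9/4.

There is no denominator, hence no pole anywhere.
The essential point of exp(1/(v - (-2/7))) is -2/7, not -9/4.
So the germ continues analytically to -9/4.

The point is a regular point.


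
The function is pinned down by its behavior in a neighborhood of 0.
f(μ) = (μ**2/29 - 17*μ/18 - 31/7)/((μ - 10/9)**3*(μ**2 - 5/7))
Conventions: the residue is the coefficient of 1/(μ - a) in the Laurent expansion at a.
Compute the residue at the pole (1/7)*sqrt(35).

The residue is 24317540793/297799550 + (8249514903/595599100)*sqrt(35).

The factor μ**2 - 5/7 splits as (μ - a)(μ - a') with a = (1/7)*sqrt(35), a' = -(1/7)*sqrt(35). At the order-1 pole a set g(μ) = (μ - a)*f(μ) = [(μ**2/29 - 17*μ/18 - 31/7)/(μ - 10/9)**3] / (μ - a').
Simple pole: residue = g(a) at a = (1/7)*sqrt(35), which is 24317540793/297799550 + (8249514903/595599100)*sqrt(35).


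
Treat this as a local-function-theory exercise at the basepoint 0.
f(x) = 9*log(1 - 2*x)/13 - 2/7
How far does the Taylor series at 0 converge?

The radius of convergence is 1/2.

Branch term (9/13)*log(1 - x/(1/2)): its argument vanishes at x = 1/2, a logarithmic branch point, modulus 1/2.
The radius of convergence is the smallest modulus among the singular points: 1/2.


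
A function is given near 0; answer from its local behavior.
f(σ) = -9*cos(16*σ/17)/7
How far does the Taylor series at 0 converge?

The radius of convergence is infinite.

The factor cos(16*σ/17) is entire and contributes no finite singular point.
The polynomial part has no poles.
No finite singular points: the Taylor series at 0 converges everywhere.


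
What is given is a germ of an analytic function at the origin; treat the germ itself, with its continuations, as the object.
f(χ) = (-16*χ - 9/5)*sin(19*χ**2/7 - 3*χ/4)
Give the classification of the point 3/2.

The point is a regular point.

There is no denominator, hence no pole anywhere.
The factor sin(19*χ**2/7 - 3*χ/4) is entire.
So the germ continues analytically to 3/2.


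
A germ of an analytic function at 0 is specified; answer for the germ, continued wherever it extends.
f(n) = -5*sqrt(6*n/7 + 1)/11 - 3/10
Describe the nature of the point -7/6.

The term (-5/11)*sqrt(1 - n/(-7/6)) has argument 1 - -7/6/(-7/6) = 0 at -7/6: a square-root (algebraic, two-sheeted) branch point; the remaining terms are analytic or single-valued there.

The point is an algebraic (square-root) branch point.


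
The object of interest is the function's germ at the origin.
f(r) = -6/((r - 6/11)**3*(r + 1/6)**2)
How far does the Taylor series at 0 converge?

Denominator factor (r + 1/6)^2: pole of order 2 at -1/6, modulus 1/6.
Denominator factor (r - 6/11)^3: pole of order 3 at 6/11, modulus 6/11.
The radius of convergence is the smallest modulus among the singular points: 1/6.

The radius of convergence is 1/6.


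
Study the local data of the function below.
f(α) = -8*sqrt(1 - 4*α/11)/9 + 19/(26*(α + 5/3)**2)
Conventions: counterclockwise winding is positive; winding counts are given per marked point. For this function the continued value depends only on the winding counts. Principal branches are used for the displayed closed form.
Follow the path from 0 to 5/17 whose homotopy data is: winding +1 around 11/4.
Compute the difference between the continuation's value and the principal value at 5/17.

Continued minus principal equals (16/1683)*sqrt(31229).

The rational part is single-valued and drops out of the difference; each branch term changes only by its own monodromy.
(-8/9)*sqrt(1 - α/(11/4)): winding +1 is odd, the square root flips sign, contributing -2*(-8/9)*sqrt(1 - (5/17)/(11/4)) = -2*(-8/9)*sqrt(167/187) = (16/1683)*sqrt(31229).
Summing the contributions at α = 5/17 gives (16/1683)*sqrt(31229).


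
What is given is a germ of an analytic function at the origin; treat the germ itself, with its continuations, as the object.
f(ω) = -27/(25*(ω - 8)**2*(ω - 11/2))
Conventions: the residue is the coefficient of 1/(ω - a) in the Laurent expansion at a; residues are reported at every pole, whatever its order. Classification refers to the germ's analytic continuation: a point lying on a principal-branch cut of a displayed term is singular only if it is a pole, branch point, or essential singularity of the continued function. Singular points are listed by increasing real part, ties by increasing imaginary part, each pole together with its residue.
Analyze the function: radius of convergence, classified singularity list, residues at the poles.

Denominator factor (ω - 11/2): pole of order 1 at 11/2, modulus 11/2.
Denominator factor (ω - 8)^2: pole of order 2 at 8, modulus 8.
The radius of convergence is the smallest modulus among the singular points: 11/2.
At the order-1 pole 11/2 set g(ω) = (ω - (11/2))*f(ω) = -27/(25*(ω - 8)**2).
Simple pole: residue = g(a) at a = 11/2, which is -108/625.
At the order-2 pole 8 set g(ω) = (ω - (8))^2*f(ω) = -27/(25*(ω - 11/2)).
Order-2 pole: residue = g'(a); g'(8) = 108/625, so the residue is 108/625.
List the singular points by increasing real part (a conjugate pair: the negative imaginary part first).

Radius of convergence at 0: 11/2.
At 11/2: a pole of order 1; residue -108/625.
At 8: a pole of order 2; residue 108/625.


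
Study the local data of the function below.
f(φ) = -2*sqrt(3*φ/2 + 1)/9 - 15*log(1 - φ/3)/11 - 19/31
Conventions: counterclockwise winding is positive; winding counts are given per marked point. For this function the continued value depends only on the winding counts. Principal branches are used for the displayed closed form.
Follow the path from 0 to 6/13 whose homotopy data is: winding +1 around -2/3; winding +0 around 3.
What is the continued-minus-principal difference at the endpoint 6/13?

Continued minus principal equals (4/117)*sqrt(286).

The rational part is single-valued and drops out of the difference; each branch term changes only by its own monodromy.
(-2/9)*sqrt(1 - φ/(-2/3)): winding +1 is odd, the square root flips sign, contributing -2*(-2/9)*sqrt(1 - (6/13)/(-2/3)) = -2*(-2/9)*sqrt(22/13) = (4/117)*sqrt(286).
(-15/11)*log(1 - φ/(3)): winding 0 around 3, so this term returns to its principal value, contribution 0.
Summing the contributions at φ = 6/13 gives (4/117)*sqrt(286).


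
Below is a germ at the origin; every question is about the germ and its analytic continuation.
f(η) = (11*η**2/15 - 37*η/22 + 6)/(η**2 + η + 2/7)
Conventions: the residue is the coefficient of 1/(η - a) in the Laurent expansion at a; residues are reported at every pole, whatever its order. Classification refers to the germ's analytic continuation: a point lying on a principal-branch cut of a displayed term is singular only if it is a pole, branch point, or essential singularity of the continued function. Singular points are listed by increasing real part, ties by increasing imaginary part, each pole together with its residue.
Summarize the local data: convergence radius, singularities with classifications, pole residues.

Radius of convergence at 0: (1/7)*sqrt(14).
At (-1/2) - ((1/14)*sqrt(7))*i: a pole of order 1; residue (-797/660) + ((10777/1540)*sqrt(7))*i.
At (-1/2) + ((1/14)*sqrt(7))*i: a pole of order 1; residue (-797/660) - ((10777/1540)*sqrt(7))*i.

Denominator factor (η**2 + η + 2/7): discriminant -1/7, complex-conjugate roots (-1/2) + ((1/14)*sqrt(7))*i and (-1/2) - ((1/14)*sqrt(7))*i; poles of order 1, moduli (1/7)*sqrt(14) and (1/7)*sqrt(14).
The radius of convergence is the smallest modulus among the singular points: (1/7)*sqrt(14).
The factor η**2 + η + 2/7 splits as (η - a)(η - a') with a = (-1/2) - ((1/14)*sqrt(7))*i, a' = (-1/2) + ((1/14)*sqrt(7))*i. At the order-1 pole a set g(η) = (η - a)*f(η) = [11*η**2/15 - 37*η/22 + 6] / (η - a').
Simple pole: residue = g(a) at a = (-1/2) - ((1/14)*sqrt(7))*i, which is (-797/660) + ((10777/1540)*sqrt(7))*i.
The factor η**2 + η + 2/7 splits as (η - a)(η - a') with a = (-1/2) + ((1/14)*sqrt(7))*i, a' = (-1/2) - ((1/14)*sqrt(7))*i. At the order-1 pole a set g(η) = (η - a)*f(η) = [11*η**2/15 - 37*η/22 + 6] / (η - a').
Simple pole: residue = g(a) at a = (-1/2) + ((1/14)*sqrt(7))*i, which is (-797/660) - ((10777/1540)*sqrt(7))*i.
List the singular points by increasing real part (a conjugate pair: the negative imaginary part first).


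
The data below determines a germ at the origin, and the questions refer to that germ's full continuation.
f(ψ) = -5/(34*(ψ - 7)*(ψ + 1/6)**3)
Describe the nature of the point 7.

The point is a pole of order 1.

The denominator factor ψ - 7 vanishes at 7 and appears to the power 1; the numerator there equals -5/34, nonzero, and no other factor vanishes.
Hence a pole whose order is the multiplicity, 1.


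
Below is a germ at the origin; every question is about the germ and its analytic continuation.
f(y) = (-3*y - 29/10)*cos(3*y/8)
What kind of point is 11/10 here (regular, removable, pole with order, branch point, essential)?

The point is a regular point.

There is no denominator, hence no pole anywhere.
The factor cos(3*y/8) is entire.
So the germ continues analytically to 11/10.


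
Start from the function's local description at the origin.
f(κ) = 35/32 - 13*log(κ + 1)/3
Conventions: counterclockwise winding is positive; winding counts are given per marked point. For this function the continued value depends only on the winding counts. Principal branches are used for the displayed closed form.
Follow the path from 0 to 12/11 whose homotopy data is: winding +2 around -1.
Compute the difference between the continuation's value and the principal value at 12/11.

The rational part is single-valued and drops out of the difference; each branch term changes only by its own monodromy.
(-13/3)*log(1 - κ/(-1)): each positive loop around -1 adds 2*pi*i to the log, so winding +2 contributes (-13/3)*(2)*2*pi*i = -(52/3)*pi*i.
Summing the contributions at κ = 12/11 gives -(52/3)*pi*i.

Continued minus principal equals -(52/3)*pi*i.


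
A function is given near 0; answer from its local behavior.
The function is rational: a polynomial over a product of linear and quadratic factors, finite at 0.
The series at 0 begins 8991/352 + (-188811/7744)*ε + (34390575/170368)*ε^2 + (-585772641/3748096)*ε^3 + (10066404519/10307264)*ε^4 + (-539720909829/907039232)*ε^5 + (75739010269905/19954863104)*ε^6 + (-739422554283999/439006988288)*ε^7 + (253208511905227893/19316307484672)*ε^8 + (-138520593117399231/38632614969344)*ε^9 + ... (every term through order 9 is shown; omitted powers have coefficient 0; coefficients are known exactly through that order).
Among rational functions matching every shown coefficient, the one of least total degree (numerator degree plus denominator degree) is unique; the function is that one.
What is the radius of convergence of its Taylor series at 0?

The radius of convergence is -5/22 + (1/66)*sqrt(3129).

No rational of total degree below 8 reproduces all 10 coefficients; solving the [0/8] Pade equations on them gives f(ε) = -37/(11*(ε + 2/3)**2*(ε**2 + 5*ε/11 - 2/3)**3), whose expansion matches every shown term.
Denominator factor (ε + 2/3)^2: pole of order 2 at -2/3, modulus 2/3.
Denominator factor (ε**2 + 5*ε/11 - 2/3)^3: discriminant 1043/363, real irrational roots -5/22 + (1/66)*sqrt(3129) and -5/22 - (1/66)*sqrt(3129); poles of order 3, moduli -5/22 + (1/66)*sqrt(3129) and 5/22 + (1/66)*sqrt(3129).
The radius of convergence is the smallest modulus among the singular points: -5/22 + (1/66)*sqrt(3129).


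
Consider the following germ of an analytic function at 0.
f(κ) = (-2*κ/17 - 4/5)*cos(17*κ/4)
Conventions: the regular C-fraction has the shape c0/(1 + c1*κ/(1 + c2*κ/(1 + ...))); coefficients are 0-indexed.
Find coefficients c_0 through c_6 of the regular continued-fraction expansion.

The regular C-fraction coefficients are [-4/5, -5/34, 83721/1360, -4913/80, -122825/1004652, -423605/17079084, 21400989923/2880514000].

Taylor coefficients (expand at 0): a_0 = -4/5, a_1 = -2/17, a_2 = 289/40, a_3 = 17/16, a_4 = -83521/7680, a_5 = -4913/3072, a_6 = 24137569/3686400.
c0 = a_0 = -4/5. Peel one level at a time: if S = 1 + c*κ/S' with S'(0) = 1, then c is the κ-coefficient of S and S' = c*κ/(S - 1).
S_1 = c0/f = 1 + (-5/34)*κ + (83721/9248)*κ^2 + ...; c1 = -5/34.
S_2 = c1*κ/(S_1 - 1) = 1 + (83721/1360)*κ + (24195369/6400)*κ^2 + ...; c2 = 83721/1360.
S_3 = c2*κ/(S_2 - 1) = 1 + (-4913/80)*κ + (-120687845/16074432)*κ^2 + ...; c3 = -4913/80.
S_4 = c3*κ/(S_3 - 1) = 1 + (-122825/1004652)*κ + (-3060546125/1009325641104)*κ^2 + ...; c4 = -122825/1004652.
S_5 = c4*κ/(S_4 - 1) = 1 + (-423605/17079084)*κ + (21400989923/116137771200)*κ^2 + ...; c5 = -423605/17079084.
S_6 = c5*κ/(S_5 - 1) = 1 + (21400989923/2880514000)*κ + ...; c6 = 21400989923/2880514000.


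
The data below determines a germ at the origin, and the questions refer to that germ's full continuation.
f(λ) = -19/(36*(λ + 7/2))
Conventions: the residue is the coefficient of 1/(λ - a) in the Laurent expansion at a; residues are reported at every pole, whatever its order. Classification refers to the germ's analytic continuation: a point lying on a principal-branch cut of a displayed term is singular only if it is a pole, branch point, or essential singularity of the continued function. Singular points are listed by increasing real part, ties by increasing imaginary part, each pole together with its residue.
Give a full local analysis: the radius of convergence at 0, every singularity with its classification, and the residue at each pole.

Denominator factor (λ + 7/2): pole of order 1 at -7/2, modulus 7/2.
The radius of convergence is the smallest modulus among the singular points: 7/2.
At the order-1 pole -7/2 set g(λ) = (λ - (-7/2))*f(λ) = -19/36.
Simple pole: residue = g(a) at a = -7/2, which is -19/36.

Radius of convergence at 0: 7/2.
At -7/2: a pole of order 1; residue -19/36.


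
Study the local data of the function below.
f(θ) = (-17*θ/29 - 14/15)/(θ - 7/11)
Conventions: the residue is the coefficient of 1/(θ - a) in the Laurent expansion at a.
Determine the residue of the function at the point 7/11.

At the order-1 pole 7/11 set g(θ) = (θ - (7/11))*f(θ) = -17*θ/29 - 14/15.
Simple pole: residue = g(a) at a = 7/11, which is -6251/4785.

The residue is -6251/4785.


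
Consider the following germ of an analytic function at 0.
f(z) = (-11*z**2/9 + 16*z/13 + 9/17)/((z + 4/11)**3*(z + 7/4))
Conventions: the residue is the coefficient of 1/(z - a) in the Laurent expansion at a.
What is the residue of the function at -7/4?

At the order-1 pole -7/4 set g(z) = (z - (-7/4))*f(z) = (-11*z**2/9 + 16*z/13 + 9/17)/(z + 4/11)**3.
Simple pole: residue = g(a) at a = -7/4, which is 909419060/451465209.

The residue is 909419060/451465209.


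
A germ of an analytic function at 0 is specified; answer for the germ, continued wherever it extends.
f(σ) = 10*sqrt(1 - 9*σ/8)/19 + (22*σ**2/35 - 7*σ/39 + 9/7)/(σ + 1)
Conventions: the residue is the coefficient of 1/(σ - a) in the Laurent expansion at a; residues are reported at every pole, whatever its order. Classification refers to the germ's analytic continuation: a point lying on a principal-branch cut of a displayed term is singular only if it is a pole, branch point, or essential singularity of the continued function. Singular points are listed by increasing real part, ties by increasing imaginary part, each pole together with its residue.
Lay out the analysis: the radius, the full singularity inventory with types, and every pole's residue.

Radius of convergence at 0: 8/9.
At -1: a pole of order 1; residue 2858/1365.
At 8/9: an algebraic (square-root) branch point.

Denominator factor (σ + 1): pole of order 1 at -1, modulus 1.
Branch term (10/19)*sqrt(1 - σ/(8/9)): its argument vanishes at σ = 8/9, a square-root branch point, modulus 8/9.
The radius of convergence is the smallest modulus among the singular points: 8/9.
The branch term is analytic at -1 and contributes nothing to the residue; only the rational part matters.
At the order-1 pole -1 set g(σ) = (σ - (-1))*(rational part) = 22*σ**2/35 - 7*σ/39 + 9/7.
Simple pole: residue = g(a) at a = -1, which is 2858/1365.
List the singular points by increasing real part (a conjugate pair: the negative imaginary part first).


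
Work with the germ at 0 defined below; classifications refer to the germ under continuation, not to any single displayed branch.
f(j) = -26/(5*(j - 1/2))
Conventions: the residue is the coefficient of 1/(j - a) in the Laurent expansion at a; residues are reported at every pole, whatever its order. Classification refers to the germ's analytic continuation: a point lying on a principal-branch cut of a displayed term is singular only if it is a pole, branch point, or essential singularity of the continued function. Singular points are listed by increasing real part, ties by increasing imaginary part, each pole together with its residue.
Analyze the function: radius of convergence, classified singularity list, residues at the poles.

Radius of convergence at 0: 1/2.
At 1/2: a pole of order 1; residue -26/5.

Denominator factor (j - 1/2): pole of order 1 at 1/2, modulus 1/2.
The radius of convergence is the smallest modulus among the singular points: 1/2.
At the order-1 pole 1/2 set g(j) = (j - (1/2))*f(j) = -26/5.
Simple pole: residue = g(a) at a = 1/2, which is -26/5.


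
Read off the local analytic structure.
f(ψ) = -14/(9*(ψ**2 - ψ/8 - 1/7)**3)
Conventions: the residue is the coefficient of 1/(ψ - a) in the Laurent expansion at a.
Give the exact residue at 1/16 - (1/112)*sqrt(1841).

The factor ψ**2 - ψ/8 - 1/7 splits as (ψ - a)(ψ - a') with a = 1/16 - (1/112)*sqrt(1841), a' = 1/16 + (1/112)*sqrt(1841). At the order-3 pole a set g(ψ) = (ψ - a)^3*f(ψ) = [-14/9] / (ψ - a')^3.
Order-3 pole: residue = g''(a)/2; g''(1/16 - (1/112)*sqrt(1841)) = (89915392/54574341)*sqrt(1841), so the residue is (44957696/54574341)*sqrt(1841).

The residue is (44957696/54574341)*sqrt(1841).


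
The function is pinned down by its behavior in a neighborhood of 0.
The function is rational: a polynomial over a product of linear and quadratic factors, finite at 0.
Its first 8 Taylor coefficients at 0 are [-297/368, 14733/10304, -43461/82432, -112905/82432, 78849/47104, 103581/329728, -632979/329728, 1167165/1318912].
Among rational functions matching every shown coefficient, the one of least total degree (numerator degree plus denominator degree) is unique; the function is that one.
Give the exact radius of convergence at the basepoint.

No rational of total degree below 6 reproduces all 8 coefficients; solving the [2/4] Pade equations on them gives f(ψ) = (-29*ψ**2/32 + 31*ψ/28 - 33/23)/(ψ**2 + 2*ψ/3 + 4/3)**2, whose expansion matches every shown term.
Denominator factor (ψ**2 + 2*ψ/3 + 4/3)^2: discriminant -44/9, complex-conjugate roots (-1/3) + ((1/3)*sqrt(11))*i and (-1/3) - ((1/3)*sqrt(11))*i; poles of order 2, moduli (2/3)*sqrt(3) and (2/3)*sqrt(3).
The radius of convergence is the smallest modulus among the singular points: (2/3)*sqrt(3).

The radius of convergence is (2/3)*sqrt(3).


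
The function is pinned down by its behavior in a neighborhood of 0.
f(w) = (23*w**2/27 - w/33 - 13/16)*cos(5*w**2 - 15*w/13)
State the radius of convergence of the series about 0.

The radius of convergence is infinite.

The factor cos(5*w**2 - 15*w/13) is entire and contributes no finite singular point.
The polynomial part has no poles.
No finite singular points: the Taylor series at 0 converges everywhere.


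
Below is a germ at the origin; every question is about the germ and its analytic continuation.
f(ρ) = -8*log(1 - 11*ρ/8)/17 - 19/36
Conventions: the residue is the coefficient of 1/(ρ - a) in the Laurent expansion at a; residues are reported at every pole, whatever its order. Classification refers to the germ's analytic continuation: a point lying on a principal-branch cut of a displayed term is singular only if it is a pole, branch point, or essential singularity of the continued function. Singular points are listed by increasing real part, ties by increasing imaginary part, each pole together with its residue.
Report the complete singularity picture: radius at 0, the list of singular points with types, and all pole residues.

Radius of convergence at 0: 8/11.
At 8/11: a logarithmic branch point.

Branch term (-8/17)*log(1 - ρ/(8/11)): its argument vanishes at ρ = 8/11, a logarithmic branch point, modulus 8/11.
The radius of convergence is the smallest modulus among the singular points: 8/11.


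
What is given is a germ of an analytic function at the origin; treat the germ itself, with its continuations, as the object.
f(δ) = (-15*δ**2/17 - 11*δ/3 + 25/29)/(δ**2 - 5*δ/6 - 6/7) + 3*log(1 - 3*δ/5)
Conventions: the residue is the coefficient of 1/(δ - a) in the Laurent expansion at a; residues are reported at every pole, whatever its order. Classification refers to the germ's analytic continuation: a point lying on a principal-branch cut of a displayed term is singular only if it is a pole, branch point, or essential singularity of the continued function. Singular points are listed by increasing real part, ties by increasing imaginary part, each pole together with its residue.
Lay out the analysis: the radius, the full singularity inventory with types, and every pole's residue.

Denominator factor (δ**2 - 5*δ/6 - 6/7): discriminant 1039/252, real irrational roots 5/12 + (1/84)*sqrt(7273) and 5/12 - (1/84)*sqrt(7273); poles of order 1, moduli 5/12 + (1/84)*sqrt(7273) and -5/12 + (1/84)*sqrt(7273).
Branch term (3)*log(1 - δ/(5/3)): its argument vanishes at δ = 5/3, a logarithmic branch point, modulus 5/3.
The radius of convergence is the smallest modulus among the singular points: -5/12 + (1/84)*sqrt(7273).
The branch term is analytic at 5/12 - (1/84)*sqrt(7273) and contributes nothing to the residue; only the rational part matters.
The factor δ**2 - 5*δ/6 - 6/7 splits as (δ - a)(δ - a') with a = 5/12 - (1/84)*sqrt(7273), a' = 5/12 + (1/84)*sqrt(7273). At the order-1 pole a set g(δ) = (δ - a)*(rational part) = [-15*δ**2/17 - 11*δ/3 + 25/29] / (δ - a').
Simple pole: residue = g(a) at a = 5/12 - (1/84)*sqrt(7273), which is -449/204 + (429455/43027068)*sqrt(7273).
The branch term is analytic at 5/12 + (1/84)*sqrt(7273) and contributes nothing to the residue; only the rational part matters.
The factor δ**2 - 5*δ/6 - 6/7 splits as (δ - a)(δ - a') with a = 5/12 + (1/84)*sqrt(7273), a' = 5/12 - (1/84)*sqrt(7273). At the order-1 pole a set g(δ) = (δ - a)*(rational part) = [-15*δ**2/17 - 11*δ/3 + 25/29] / (δ - a').
Simple pole: residue = g(a) at a = 5/12 + (1/84)*sqrt(7273), which is -449/204 - (429455/43027068)*sqrt(7273).
List the singular points by increasing real part (a conjugate pair: the negative imaginary part first).

Radius of convergence at 0: -5/12 + (1/84)*sqrt(7273).
At 5/12 - (1/84)*sqrt(7273): a pole of order 1; residue -449/204 + (429455/43027068)*sqrt(7273).
At 5/12 + (1/84)*sqrt(7273): a pole of order 1; residue -449/204 - (429455/43027068)*sqrt(7273).
At 5/3: a logarithmic branch point.
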